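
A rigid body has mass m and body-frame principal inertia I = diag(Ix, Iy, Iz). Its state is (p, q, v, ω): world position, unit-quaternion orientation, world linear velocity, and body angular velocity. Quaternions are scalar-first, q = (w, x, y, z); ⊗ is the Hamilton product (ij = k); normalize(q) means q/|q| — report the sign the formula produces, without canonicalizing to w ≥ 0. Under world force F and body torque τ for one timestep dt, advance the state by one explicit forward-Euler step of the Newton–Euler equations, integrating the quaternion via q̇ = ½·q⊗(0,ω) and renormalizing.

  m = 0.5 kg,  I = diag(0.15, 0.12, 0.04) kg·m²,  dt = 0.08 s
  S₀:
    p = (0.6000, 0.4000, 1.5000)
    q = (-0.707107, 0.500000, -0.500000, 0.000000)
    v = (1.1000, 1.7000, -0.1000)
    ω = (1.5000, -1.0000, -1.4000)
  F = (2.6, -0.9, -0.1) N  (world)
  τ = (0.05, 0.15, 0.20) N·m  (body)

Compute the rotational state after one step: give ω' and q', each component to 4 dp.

ω' = (1.5864, -0.7460, -1.0900)
q' = (-0.7540, 0.4836, -0.4419, 0.0494)

gyro term ω×Iω = (-0.1120, -0.2310, 0.0450)
α = I⁻¹(τ − ω×Iω) = (1.0800, 3.1750, 3.8750)
ω + α·dt = (1.5864, -0.7460, -1.0900)
2q̇ = q⊗(0,ω) = (-1.2500000, -0.3606605, 1.4071070, 1.2399498)
q + ½dt·q⊗(0,ω), renormalized = (-0.7540, 0.4836, -0.4419, 0.0494)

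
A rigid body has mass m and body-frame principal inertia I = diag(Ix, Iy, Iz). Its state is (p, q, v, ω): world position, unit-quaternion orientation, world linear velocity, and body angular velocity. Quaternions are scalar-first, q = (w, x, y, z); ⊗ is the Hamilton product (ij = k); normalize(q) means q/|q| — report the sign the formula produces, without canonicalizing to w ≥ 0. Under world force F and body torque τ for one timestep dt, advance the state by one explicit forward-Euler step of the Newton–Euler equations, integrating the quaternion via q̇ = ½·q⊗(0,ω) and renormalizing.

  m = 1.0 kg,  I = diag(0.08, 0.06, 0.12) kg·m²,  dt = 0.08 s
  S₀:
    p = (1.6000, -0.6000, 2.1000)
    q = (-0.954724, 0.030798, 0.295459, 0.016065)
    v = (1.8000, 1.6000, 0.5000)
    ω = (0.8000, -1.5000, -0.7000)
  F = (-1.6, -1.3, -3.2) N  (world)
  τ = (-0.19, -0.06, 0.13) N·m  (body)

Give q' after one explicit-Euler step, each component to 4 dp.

q' = (-0.9350, -0.0070, 0.3532, 0.0314)

2q̇ = q⊗(0,ω) = (0.4297956, -0.9465030, 1.4664966, 0.3857426)
q + ½dt·q⊗(0,ω), renormalized = (-0.9350, -0.0070, 0.3532, 0.0314)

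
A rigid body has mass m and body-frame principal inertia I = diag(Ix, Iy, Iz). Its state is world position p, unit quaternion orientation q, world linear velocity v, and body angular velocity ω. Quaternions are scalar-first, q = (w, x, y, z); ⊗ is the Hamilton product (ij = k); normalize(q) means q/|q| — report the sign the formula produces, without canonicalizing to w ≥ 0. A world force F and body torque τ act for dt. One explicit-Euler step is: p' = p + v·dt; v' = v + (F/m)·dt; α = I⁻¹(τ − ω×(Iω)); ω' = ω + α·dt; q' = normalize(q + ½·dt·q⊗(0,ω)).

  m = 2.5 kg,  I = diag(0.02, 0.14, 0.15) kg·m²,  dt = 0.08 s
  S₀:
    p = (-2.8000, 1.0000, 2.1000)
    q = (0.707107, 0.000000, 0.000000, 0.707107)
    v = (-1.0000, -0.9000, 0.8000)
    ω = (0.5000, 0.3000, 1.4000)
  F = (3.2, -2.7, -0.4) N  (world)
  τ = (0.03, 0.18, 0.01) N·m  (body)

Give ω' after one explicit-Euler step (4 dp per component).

ω×(Iω) gyroscopic = (0.0042, -0.0910, 0.0180)
angular accel α = (1.2900, 1.9357, -0.0533)
ω + α·dt = (0.6032, 0.4549, 1.3957)

ω' = (0.6032, 0.4549, 1.3957)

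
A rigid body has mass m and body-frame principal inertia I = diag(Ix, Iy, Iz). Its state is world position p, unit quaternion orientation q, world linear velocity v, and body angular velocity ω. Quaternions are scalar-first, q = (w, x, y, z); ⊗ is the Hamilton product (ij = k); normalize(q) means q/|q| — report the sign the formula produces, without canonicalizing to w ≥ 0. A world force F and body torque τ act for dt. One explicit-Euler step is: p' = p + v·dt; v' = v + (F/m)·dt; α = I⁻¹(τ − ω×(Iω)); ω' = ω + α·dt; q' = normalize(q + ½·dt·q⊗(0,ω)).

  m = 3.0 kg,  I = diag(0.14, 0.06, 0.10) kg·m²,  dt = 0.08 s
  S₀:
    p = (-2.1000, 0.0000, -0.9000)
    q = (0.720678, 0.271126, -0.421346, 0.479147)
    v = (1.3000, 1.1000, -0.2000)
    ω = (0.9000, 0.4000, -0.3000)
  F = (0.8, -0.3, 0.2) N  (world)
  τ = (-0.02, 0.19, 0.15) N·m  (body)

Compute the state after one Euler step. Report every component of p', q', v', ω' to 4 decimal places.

p' = (-1.9960, 0.0880, -0.9160)
q' = (0.7228, 0.2942, -0.3890, 0.4896)
v' = (1.3213, 1.0920, -0.1947)
ω' = (0.8913, 0.6677, -0.1570)

a = (0.2667, -0.1000, 0.0667)
p + v·dt = (-1.9960, 0.0880, -0.9160)
v + (F/m)dt = (1.3213, 1.0920, -0.1947)
angular accel α = (-0.1086, 3.3467, 1.7880)
ω + α·dt = (0.8913, 0.6677, -0.1570)
q⊗(0,ω) = (0.0682691, 0.5833552, 0.8008413, 0.2714584)
q' = normalize(q + ½dt·q⊗(0,ω)) = (0.7228, 0.2942, -0.3890, 0.4896)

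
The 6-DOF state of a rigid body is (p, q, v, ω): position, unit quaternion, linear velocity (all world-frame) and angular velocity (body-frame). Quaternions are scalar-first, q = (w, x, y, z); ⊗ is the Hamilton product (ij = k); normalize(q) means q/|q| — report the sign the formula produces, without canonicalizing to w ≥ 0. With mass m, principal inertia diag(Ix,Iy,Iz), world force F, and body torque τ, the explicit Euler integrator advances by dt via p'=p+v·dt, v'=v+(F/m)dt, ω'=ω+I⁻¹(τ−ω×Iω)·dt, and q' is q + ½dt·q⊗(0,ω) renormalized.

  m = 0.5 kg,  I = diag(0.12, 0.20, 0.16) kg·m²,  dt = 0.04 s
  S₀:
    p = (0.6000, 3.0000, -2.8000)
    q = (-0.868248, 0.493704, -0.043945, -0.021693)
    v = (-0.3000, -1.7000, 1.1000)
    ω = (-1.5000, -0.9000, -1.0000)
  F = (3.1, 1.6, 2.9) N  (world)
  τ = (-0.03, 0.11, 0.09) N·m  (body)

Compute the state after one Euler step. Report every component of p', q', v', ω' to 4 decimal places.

p' = (0.5880, 2.9320, -2.7560)
q' = (-0.8540, 0.5198, -0.0178, -0.0145)
v' = (-0.0520, -1.5720, 1.3320)
ω' = (-1.4980, -0.8660, -1.0045)

a = F/m = (6.2000, 3.2000, 5.8000)
p + v·dt = (0.5880, 2.9320, -2.7560)
new velocity v' = (-0.0520, -1.5720, 1.3320)
angular accel α = (0.0500, 0.8500, -0.1125)
ω + α·dt = (-1.4980, -0.8660, -1.0045)
2q̇ = q⊗(0,ω) = (0.6793125, 1.3267933, 1.3076667, 0.3579969)
updated quaternion q' = (-0.8540, 0.5198, -0.0178, -0.0145)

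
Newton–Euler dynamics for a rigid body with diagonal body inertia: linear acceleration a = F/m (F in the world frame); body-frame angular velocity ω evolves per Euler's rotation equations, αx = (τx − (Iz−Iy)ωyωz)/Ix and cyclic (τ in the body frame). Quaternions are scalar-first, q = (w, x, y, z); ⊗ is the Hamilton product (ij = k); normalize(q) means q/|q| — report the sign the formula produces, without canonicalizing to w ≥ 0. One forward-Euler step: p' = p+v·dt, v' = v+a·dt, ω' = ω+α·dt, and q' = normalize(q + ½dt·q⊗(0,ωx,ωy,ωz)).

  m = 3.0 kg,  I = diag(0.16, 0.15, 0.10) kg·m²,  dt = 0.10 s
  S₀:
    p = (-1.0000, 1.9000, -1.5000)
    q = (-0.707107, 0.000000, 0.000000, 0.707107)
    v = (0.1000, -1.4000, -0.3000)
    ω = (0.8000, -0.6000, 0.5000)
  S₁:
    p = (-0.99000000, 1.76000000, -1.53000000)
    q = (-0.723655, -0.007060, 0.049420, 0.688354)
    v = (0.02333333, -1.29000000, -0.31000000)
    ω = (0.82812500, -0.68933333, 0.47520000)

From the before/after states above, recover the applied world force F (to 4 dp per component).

v₁ − v₀ = (-0.07666667, 0.11000000, -0.01000000)
F = m·Δv/dt = (-2.3000, 3.3000, -0.3000)

F = (-2.3000, 3.3000, -0.3000)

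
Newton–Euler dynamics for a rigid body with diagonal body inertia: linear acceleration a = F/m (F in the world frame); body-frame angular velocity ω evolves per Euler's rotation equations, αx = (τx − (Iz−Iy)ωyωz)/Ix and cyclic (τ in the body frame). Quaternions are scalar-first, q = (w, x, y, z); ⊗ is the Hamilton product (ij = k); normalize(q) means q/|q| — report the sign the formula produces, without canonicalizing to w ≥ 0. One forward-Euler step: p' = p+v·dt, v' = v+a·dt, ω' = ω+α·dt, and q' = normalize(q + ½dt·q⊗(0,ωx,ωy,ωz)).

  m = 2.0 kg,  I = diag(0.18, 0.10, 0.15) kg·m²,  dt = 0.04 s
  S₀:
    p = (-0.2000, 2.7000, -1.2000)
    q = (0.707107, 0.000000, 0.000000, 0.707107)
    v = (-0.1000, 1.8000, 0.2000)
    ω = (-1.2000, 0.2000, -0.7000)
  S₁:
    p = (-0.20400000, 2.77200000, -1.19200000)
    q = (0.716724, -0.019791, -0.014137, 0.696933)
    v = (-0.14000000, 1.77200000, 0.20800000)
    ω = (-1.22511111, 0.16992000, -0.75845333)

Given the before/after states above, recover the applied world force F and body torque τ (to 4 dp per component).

F = (-2.0000, -1.4000, 0.4000)
τ = (-0.1200, -0.0500, -0.2000)

rate change Δω = (-0.02511111, -0.03008000, -0.05845333)
gyro term ω₀×Iω₀ = (-0.0070, 0.0252, 0.0192)
I·α + gyro = (-0.1200, -0.0500, -0.2000)
v₁ − v₀ = (-0.04000000, -0.02800000, 0.00800000)
F = m·Δv/dt = (-2.0000, -1.4000, 0.4000)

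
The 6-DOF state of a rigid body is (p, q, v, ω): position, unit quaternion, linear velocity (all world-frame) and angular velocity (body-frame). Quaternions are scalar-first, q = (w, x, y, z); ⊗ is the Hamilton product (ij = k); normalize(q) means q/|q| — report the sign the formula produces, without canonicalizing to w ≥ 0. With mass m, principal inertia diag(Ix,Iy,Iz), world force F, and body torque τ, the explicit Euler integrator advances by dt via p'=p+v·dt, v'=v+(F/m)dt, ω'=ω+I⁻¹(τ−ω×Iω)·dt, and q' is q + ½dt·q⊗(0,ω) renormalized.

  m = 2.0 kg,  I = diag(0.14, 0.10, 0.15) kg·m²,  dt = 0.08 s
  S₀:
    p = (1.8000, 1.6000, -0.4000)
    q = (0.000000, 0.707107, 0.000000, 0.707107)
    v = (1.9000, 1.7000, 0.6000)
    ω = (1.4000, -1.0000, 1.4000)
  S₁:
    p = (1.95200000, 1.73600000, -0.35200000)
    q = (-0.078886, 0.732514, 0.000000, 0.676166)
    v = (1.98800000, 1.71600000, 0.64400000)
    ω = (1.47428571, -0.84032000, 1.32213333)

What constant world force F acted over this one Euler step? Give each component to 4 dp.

Δv = v₁−v₀ = (0.08800000, 0.01600000, 0.04400000)
applied force F = (2.2000, 0.4000, 1.1000)

F = (2.2000, 0.4000, 1.1000)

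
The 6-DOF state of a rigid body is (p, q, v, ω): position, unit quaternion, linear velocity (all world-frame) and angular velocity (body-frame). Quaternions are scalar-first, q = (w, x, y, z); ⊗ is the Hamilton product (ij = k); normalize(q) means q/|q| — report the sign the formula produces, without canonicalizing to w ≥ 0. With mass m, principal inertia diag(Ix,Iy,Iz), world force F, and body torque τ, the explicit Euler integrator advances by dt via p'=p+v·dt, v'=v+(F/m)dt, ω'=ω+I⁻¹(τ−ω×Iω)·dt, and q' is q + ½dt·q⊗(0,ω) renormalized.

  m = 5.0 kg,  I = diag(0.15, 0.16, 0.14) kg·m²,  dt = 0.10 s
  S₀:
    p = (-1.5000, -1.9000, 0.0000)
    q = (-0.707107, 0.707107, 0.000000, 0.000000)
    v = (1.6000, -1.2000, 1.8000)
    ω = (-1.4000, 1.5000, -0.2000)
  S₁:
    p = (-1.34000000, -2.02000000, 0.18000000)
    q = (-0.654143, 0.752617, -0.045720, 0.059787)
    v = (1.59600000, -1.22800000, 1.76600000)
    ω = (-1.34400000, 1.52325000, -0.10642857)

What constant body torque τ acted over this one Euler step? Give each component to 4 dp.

Δω = ω₁−ω₀ = (0.05600000, 0.02325000, 0.09357143)
ω₀×(Iω₀) = (0.0060, 0.0028, -0.0210)
τ = I·(Δω/dt) + ω₀×(Iω₀) = (0.0900, 0.0400, 0.1100)

τ = (0.0900, 0.0400, 0.1100)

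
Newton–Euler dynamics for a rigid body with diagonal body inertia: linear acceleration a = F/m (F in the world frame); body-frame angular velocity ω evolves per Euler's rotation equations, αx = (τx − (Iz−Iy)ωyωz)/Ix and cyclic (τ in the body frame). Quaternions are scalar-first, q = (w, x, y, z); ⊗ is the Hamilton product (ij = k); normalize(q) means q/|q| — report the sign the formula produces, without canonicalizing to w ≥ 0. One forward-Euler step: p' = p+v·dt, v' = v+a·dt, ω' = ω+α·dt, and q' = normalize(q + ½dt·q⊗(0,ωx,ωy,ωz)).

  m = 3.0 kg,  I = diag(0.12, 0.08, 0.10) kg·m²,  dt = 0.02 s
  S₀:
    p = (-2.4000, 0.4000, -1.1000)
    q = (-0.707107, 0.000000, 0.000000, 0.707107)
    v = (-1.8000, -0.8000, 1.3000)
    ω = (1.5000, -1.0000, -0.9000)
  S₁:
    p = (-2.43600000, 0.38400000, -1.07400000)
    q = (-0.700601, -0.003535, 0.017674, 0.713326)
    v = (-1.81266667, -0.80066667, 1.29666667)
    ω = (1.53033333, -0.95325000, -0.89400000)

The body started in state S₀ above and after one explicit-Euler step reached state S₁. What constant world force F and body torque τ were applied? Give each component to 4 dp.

F = (-1.9000, -0.1000, -0.5000)
τ = (0.2000, 0.1600, 0.0900)

Δv = v₁−v₀ = (-0.01266667, -0.00066667, -0.00333333)
F = m·Δv/dt = (-1.9000, -0.1000, -0.5000)
ω₁ − ω₀ = (0.03033333, 0.04675000, 0.00600000)
applied torque τ = (0.2000, 0.1600, 0.0900)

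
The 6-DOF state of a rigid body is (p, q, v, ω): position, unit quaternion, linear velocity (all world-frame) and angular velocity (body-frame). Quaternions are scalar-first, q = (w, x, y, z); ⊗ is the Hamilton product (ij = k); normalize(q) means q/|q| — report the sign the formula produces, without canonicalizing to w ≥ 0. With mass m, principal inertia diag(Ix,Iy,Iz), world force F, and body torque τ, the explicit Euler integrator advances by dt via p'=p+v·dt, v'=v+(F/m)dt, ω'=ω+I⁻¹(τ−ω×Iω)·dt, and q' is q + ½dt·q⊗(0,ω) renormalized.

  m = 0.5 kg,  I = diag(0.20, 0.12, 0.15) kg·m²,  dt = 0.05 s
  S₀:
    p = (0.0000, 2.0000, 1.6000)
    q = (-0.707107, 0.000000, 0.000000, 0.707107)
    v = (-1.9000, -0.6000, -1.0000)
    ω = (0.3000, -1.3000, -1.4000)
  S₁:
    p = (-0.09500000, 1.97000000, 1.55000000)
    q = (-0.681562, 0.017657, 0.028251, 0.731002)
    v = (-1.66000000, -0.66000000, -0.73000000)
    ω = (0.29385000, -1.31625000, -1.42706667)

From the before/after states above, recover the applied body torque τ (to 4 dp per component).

τ = (0.0300, -0.0600, -0.0500)

ω₁ − ω₀ = (-0.00615000, -0.01625000, -0.02706667)
precession coupling = (0.0546, -0.0210, 0.0312)
applied torque τ = (0.0300, -0.0600, -0.0500)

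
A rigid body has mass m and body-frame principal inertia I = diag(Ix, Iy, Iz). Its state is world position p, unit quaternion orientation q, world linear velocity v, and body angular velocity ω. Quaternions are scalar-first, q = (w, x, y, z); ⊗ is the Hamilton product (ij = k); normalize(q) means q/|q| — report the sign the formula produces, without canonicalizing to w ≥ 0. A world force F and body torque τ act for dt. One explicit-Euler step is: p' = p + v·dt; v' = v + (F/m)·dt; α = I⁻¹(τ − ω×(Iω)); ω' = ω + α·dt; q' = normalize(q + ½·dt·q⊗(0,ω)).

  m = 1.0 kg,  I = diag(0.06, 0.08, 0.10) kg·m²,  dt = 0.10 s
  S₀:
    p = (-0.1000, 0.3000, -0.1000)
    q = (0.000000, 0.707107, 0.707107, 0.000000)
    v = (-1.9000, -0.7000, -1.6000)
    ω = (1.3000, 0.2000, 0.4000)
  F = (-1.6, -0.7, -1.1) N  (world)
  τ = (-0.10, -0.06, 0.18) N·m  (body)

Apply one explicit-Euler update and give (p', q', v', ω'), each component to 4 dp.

precession coupling ω×(Iω) = (0.0016, -0.0208, 0.0052)
α = I⁻¹(τ − ω×Iω) = (-1.6933, -0.4900, 1.7480)
new body rate ω' = (1.1307, 0.1510, 0.5748)
q⊗(0,ω) = (-1.0606605, 0.2828428, -0.2828428, -0.7778177)
q' = normalize(q + ½dt·q⊗(0,ω)) = (-0.0529, 0.7196, 0.6913, -0.0388)
a = (-1.6000, -0.7000, -1.1000)
p + v·dt = (-0.2900, 0.2300, -0.2600)
v + (F/m)dt = (-2.0600, -0.7700, -1.7100)

p' = (-0.2900, 0.2300, -0.2600)
q' = (-0.0529, 0.7196, 0.6913, -0.0388)
v' = (-2.0600, -0.7700, -1.7100)
ω' = (1.1307, 0.1510, 0.5748)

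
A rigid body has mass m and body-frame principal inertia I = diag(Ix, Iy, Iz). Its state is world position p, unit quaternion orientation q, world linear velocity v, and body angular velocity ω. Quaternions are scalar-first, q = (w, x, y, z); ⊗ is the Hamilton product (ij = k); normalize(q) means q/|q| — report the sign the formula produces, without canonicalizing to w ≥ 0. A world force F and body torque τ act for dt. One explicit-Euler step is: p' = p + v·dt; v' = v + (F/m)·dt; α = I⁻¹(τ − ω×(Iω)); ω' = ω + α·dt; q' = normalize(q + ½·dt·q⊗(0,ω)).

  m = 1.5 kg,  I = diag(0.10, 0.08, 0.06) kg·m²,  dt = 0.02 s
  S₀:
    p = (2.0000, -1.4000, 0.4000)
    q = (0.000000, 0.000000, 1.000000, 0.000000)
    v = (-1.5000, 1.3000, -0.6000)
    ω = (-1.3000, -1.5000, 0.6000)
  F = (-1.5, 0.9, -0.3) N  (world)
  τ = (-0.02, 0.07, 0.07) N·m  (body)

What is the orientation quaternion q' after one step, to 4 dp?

q' = (0.0150, 0.0060, 0.9998, 0.0130)

Hamilton product q⊗(0,ω) = (1.5000000, 0.6000000, 0.0000000, 1.3000000)
updated quaternion q' = (0.0150, 0.0060, 0.9998, 0.0130)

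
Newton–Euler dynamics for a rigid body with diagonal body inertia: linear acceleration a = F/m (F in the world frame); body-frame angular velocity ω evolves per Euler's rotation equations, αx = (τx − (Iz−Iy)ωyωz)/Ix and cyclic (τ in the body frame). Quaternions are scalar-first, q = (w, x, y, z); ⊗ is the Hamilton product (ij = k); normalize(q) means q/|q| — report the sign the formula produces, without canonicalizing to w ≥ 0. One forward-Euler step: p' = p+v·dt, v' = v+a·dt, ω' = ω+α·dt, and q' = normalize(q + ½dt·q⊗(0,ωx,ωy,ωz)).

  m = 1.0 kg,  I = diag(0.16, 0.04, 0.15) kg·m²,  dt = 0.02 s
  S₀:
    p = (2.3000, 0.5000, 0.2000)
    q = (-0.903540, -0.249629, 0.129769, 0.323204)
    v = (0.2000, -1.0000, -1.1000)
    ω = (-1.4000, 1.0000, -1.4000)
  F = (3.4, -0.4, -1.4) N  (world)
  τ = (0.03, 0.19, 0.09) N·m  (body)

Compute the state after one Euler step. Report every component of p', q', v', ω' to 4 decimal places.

p' = (2.3040, 0.4800, 0.1780)
q' = (-0.9036, -0.2420, 0.1127, 0.3351)
v' = (0.2680, -1.0080, -1.1280)
ω' = (-1.3770, 1.0852, -1.4104)

linear accel F/m = (3.4000, -0.4000, -1.4000)
p' = p + v·dt = (2.3040, 0.4800, 0.1780)
new velocity v' = (0.2680, -1.0080, -1.1280)
(τ − ω×Iω)/I = (1.1500, 4.2600, -0.5200)
new body rate ω' = (-1.3770, 1.0852, -1.4104)
2q̇ = q⊗(0,ω) = (-0.0267640, 0.7600754, -1.7055062, 1.1970036)
updated quaternion q' = (-0.9036, -0.2420, 0.1127, 0.3351)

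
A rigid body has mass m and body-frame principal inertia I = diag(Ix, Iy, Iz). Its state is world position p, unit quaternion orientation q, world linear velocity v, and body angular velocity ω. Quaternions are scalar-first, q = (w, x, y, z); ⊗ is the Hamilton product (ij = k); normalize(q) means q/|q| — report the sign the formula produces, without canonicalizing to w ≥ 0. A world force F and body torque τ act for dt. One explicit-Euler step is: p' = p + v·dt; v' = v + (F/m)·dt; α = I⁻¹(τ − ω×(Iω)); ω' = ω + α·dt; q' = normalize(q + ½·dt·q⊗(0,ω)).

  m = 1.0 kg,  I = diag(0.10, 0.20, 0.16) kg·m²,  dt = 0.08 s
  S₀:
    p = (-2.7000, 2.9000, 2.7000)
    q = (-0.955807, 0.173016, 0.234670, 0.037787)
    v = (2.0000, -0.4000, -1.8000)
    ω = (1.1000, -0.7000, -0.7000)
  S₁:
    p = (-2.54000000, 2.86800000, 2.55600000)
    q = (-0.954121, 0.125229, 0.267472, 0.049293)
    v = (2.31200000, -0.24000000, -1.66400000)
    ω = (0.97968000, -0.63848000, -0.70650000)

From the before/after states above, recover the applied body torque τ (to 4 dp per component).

ω₁ − ω₀ = (-0.12032000, 0.06152000, -0.00650000)
τ = I·(Δω/dt) + ω₀×(Iω₀) = (-0.1700, 0.2000, -0.0900)

τ = (-0.1700, 0.2000, -0.0900)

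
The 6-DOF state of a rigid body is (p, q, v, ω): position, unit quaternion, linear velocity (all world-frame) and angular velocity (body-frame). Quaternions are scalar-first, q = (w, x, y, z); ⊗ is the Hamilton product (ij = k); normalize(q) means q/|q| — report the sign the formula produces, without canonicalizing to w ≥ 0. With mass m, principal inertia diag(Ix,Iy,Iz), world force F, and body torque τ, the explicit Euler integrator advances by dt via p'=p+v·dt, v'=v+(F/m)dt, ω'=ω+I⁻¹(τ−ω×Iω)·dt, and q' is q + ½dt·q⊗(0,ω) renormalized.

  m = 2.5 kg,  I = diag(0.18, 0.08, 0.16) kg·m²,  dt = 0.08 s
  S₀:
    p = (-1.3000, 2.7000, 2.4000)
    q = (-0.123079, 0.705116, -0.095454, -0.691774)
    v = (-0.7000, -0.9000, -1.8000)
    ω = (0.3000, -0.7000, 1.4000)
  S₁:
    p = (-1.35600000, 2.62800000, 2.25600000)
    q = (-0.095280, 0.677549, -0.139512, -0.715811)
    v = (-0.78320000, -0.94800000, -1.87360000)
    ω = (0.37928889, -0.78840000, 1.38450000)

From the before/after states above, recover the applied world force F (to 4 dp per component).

F = (-2.6000, -1.5000, -2.3000)

velocity change Δv = (-0.08320000, -0.04800000, -0.07360000)
applied force F = (-2.6000, -1.5000, -2.3000)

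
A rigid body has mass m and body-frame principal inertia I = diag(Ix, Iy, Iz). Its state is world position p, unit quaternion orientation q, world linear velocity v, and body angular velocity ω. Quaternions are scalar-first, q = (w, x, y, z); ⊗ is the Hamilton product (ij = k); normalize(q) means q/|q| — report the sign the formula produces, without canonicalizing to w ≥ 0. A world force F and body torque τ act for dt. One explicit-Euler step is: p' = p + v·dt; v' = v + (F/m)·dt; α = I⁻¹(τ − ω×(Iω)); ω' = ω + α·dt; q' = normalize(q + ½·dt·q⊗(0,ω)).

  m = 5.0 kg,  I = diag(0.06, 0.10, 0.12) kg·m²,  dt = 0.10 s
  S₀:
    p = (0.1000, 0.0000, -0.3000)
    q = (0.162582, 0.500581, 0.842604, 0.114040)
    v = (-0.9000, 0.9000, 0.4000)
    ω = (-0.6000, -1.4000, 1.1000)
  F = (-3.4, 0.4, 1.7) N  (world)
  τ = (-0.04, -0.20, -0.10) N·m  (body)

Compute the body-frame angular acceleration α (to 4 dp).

α = (-0.1533, -2.3960, -1.1133)

ω×(Iω) gyroscopic = (-0.0308, 0.0396, 0.0336)
α = I⁻¹(τ − ω×Iω) = (-0.1533, -2.3960, -1.1133)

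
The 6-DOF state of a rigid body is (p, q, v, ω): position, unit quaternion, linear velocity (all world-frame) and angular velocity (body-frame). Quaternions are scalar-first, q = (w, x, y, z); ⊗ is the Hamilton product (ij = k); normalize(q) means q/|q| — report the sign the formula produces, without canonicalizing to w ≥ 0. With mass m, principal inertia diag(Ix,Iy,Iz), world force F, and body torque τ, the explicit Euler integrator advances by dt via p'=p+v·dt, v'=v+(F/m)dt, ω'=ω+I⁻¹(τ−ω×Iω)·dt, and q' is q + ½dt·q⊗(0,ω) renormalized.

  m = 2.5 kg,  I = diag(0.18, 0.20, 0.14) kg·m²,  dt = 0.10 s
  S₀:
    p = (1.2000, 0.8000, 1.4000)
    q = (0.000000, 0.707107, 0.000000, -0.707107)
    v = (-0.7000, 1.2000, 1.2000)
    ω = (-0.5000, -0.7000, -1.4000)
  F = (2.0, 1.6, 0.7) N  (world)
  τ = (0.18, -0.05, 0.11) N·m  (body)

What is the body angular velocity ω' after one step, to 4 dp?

precession coupling ω×(Iω) = (-0.0588, 0.0280, 0.0070)
(τ − ω×Iω)/I = (1.3267, -0.3900, 0.7357)
ω' = ω + α·dt = (-0.3673, -0.7390, -1.3264)

ω' = (-0.3673, -0.7390, -1.3264)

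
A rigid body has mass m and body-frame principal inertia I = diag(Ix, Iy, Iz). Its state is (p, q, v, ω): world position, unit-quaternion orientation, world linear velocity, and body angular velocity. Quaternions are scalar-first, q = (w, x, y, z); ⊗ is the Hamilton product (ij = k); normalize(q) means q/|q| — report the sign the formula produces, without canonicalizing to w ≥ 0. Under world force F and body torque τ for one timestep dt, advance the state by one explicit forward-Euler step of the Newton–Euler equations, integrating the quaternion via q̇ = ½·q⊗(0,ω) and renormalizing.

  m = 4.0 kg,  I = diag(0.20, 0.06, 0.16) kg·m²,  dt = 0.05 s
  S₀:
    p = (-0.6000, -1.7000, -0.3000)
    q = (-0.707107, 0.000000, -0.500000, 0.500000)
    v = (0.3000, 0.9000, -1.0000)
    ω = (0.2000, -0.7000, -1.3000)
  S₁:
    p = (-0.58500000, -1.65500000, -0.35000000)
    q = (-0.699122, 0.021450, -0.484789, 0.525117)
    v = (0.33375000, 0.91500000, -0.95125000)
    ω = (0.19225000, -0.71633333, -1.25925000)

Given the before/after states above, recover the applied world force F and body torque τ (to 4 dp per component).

F = (2.7000, 1.2000, 3.9000)
τ = (0.0600, -0.0300, 0.1500)

v₁ − v₀ = (0.03375000, 0.01500000, 0.04875000)
applied force F = (2.7000, 1.2000, 3.9000)
Δω = ω₁−ω₀ = (-0.00775000, -0.01633333, 0.04075000)
applied torque τ = (0.0600, -0.0300, 0.1500)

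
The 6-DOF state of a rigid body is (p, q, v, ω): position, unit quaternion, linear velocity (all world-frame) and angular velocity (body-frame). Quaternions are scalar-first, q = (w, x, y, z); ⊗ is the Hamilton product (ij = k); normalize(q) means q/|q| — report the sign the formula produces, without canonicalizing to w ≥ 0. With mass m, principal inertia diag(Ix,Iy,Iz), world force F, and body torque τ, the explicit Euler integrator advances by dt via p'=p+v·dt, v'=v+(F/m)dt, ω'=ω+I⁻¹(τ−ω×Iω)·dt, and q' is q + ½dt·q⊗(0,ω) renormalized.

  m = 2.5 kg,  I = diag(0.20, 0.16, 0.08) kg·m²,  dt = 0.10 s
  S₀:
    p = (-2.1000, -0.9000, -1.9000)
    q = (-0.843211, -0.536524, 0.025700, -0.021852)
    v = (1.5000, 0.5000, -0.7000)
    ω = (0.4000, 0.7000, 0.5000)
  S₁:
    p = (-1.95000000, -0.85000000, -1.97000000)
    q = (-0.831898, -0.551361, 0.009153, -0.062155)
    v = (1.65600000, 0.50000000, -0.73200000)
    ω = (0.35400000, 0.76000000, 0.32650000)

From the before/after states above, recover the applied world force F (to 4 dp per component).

F = (3.9000, 0.0000, -0.8000)

velocity change Δv = (0.15600000, 0.00000000, -0.03200000)
m·(v₁−v₀)/dt = (3.9000, 0.0000, -0.8000)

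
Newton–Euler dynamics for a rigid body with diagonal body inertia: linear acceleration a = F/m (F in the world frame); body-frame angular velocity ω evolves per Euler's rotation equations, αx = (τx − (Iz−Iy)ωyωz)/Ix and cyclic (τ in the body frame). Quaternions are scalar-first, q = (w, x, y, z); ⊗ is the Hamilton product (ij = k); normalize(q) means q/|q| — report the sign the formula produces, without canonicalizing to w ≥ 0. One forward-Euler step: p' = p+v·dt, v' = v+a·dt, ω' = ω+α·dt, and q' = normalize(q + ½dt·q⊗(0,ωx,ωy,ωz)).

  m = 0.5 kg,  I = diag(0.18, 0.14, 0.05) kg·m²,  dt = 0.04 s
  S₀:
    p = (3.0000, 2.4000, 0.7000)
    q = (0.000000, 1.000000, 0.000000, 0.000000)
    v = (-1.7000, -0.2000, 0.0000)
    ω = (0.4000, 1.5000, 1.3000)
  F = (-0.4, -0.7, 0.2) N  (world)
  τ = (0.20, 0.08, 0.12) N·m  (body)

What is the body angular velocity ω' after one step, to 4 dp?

angular accel α = (2.0861, 0.0886, 2.8800)
new body rate ω' = (0.4834, 1.5035, 1.4152)

ω' = (0.4834, 1.5035, 1.4152)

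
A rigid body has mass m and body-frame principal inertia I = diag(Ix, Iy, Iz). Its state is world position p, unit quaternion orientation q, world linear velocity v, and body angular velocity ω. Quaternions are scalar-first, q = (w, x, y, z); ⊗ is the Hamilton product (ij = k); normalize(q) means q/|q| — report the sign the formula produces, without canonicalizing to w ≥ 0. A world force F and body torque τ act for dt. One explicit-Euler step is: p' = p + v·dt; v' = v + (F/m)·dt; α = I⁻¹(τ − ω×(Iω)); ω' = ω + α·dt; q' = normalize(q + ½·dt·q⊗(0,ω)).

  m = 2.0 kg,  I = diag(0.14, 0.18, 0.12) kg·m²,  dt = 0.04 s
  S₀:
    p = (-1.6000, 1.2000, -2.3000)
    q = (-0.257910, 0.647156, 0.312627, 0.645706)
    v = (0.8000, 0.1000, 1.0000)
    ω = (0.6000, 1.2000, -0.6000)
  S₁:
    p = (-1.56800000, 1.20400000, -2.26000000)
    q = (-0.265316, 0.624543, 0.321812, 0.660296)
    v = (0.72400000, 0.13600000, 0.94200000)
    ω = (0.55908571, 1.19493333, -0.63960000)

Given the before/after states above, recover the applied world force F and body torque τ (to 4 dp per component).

F = (-3.8000, 1.8000, -2.9000)
τ = (-0.1000, -0.0300, -0.0900)

velocity change Δv = (-0.07600000, 0.03600000, -0.05800000)
applied force F = (-3.8000, 1.8000, -2.9000)
rate change Δω = (-0.04091429, -0.00506667, -0.03960000)
precession coupling = (0.0432, -0.0072, 0.0288)
τ = I·(Δω/dt) + ω₀×(Iω₀) = (-0.1000, -0.0300, -0.0900)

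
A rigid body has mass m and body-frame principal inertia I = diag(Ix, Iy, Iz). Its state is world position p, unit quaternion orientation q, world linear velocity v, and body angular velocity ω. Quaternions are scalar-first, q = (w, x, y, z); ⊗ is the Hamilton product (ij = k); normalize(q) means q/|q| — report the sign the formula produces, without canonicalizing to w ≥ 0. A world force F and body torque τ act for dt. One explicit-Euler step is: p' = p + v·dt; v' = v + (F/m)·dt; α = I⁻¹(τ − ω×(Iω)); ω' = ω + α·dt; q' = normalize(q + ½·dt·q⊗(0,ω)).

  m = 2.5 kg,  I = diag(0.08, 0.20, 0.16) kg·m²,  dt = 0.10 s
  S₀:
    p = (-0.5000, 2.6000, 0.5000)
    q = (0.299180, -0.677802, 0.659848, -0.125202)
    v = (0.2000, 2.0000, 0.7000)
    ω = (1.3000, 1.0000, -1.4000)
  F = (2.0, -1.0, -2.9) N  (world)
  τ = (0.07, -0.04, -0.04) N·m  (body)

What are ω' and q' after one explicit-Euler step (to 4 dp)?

ω' = (1.3175, 0.9072, -1.5225)
q' = (0.2997, -0.6943, 0.6157, -0.2216)

ω×(Iω) gyroscopic = (0.0560, 0.1456, 0.1560)
α = I⁻¹(τ − ω×Iω) = (0.1750, -0.9280, -1.2250)
ω + α·dt = (1.3175, 0.9072, -1.5225)
2q̇ = q⊗(0,ω) = (0.0460118, -0.4096512, -0.8125054, -1.9544564)
updated quaternion q' = (0.2997, -0.6943, 0.6157, -0.2216)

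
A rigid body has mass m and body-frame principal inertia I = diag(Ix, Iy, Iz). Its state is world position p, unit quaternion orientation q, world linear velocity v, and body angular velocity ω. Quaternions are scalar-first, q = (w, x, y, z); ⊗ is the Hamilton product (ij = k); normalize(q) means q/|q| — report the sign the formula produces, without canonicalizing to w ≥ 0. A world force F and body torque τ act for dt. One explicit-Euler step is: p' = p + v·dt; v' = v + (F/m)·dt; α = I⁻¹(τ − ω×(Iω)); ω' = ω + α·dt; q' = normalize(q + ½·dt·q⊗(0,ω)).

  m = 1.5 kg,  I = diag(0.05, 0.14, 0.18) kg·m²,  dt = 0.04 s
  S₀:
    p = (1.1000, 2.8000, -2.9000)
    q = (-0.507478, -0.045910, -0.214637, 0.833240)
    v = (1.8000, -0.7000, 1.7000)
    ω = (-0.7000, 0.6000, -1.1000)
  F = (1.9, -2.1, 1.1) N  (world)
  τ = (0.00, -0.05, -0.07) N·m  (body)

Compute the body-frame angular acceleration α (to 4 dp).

precession coupling ω×(Iω) = (-0.0264, -0.1001, -0.0378)
(τ − ω×Iω)/I = (0.5280, 0.3579, -0.1789)

α = (0.5280, 0.3579, -0.1789)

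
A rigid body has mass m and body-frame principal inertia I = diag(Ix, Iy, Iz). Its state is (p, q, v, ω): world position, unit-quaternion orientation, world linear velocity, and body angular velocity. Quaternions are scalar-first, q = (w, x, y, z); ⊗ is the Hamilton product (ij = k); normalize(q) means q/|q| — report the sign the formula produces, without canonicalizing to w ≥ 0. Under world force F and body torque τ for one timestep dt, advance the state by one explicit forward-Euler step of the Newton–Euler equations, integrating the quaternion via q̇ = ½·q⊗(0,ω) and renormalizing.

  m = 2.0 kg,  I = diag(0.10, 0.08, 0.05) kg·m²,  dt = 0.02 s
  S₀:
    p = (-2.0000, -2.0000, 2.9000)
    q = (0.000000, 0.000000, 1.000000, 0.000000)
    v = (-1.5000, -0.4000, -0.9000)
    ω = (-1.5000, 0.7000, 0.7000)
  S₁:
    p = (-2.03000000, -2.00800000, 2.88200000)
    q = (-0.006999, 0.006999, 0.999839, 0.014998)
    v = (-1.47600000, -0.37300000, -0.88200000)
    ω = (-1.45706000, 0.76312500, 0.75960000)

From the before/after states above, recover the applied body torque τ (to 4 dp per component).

τ = (0.2000, 0.2000, 0.1700)

Δω = ω₁−ω₀ = (0.04294000, 0.06312500, 0.05960000)
precession coupling = (-0.0147, -0.0525, 0.0210)
I·α + gyro = (0.2000, 0.2000, 0.1700)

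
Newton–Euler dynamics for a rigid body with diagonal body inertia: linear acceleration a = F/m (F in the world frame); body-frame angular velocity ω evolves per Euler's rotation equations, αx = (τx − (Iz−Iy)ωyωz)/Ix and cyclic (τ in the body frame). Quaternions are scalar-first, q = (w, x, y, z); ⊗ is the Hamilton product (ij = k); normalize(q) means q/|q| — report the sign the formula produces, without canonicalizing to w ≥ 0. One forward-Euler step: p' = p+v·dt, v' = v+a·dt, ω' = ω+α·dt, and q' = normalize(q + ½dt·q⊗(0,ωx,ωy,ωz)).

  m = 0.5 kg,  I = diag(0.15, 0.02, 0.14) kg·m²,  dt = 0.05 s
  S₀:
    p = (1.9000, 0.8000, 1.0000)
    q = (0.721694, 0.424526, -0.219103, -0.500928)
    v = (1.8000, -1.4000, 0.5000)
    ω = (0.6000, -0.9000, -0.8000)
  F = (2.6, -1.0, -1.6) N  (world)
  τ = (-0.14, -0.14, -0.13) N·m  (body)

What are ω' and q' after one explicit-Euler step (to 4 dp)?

α = I⁻¹(τ − ω×Iω) = (-1.5093, -6.7600, -1.4300)
ω + α·dt = (0.5245, -1.2380, -0.8715)
2q̇ = q⊗(0,ω) = (-0.8526507, 0.1574636, -0.6104606, -0.8279668)
updated quaternion q' = (0.7000, 0.4282, -0.2342, -0.5213)

ω' = (0.5245, -1.2380, -0.8715)
q' = (0.7000, 0.4282, -0.2342, -0.5213)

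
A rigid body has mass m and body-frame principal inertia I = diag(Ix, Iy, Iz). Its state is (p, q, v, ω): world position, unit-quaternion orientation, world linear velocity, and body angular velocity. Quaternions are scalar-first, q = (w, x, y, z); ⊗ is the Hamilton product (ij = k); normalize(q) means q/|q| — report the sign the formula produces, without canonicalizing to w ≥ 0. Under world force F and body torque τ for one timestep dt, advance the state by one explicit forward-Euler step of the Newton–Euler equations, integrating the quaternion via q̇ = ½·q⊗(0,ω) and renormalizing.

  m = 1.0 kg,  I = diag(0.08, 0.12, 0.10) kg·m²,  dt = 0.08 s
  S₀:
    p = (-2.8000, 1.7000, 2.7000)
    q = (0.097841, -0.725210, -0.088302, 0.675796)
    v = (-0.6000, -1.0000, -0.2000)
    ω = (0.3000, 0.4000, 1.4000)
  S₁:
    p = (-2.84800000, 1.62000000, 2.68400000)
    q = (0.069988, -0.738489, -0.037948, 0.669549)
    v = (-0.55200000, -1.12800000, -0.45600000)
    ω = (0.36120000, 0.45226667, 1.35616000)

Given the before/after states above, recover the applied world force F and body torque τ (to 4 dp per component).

F = (0.6000, -1.6000, -3.2000)
τ = (0.0500, 0.0700, -0.0500)

Δv = v₁−v₀ = (0.04800000, -0.12800000, -0.25600000)
m·(v₁−v₀)/dt = (0.6000, -1.6000, -3.2000)
rate change Δω = (0.06120000, 0.05226667, -0.04384000)
ω₀×(Iω₀) = (-0.0112, -0.0084, 0.0048)
applied torque τ = (0.0500, 0.0700, -0.0500)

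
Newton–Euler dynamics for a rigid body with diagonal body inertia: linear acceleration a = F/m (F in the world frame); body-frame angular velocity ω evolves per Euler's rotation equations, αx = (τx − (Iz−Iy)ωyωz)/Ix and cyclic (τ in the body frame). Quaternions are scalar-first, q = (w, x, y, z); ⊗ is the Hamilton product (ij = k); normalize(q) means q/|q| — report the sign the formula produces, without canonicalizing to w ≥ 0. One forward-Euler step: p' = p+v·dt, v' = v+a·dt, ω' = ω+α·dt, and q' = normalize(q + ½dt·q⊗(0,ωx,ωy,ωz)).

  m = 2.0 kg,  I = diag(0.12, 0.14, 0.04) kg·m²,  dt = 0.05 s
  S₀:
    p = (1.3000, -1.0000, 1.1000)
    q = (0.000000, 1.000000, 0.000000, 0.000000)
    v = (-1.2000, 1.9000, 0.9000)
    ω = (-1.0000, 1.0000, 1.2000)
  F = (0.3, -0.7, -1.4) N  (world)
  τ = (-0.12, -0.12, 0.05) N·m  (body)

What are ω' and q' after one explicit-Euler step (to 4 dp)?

ω' = (-1.0000, 0.9914, 1.2875)
q' = (0.0250, 0.9989, -0.0300, 0.0250)

precession coupling ω×(Iω) = (-0.1200, -0.0960, -0.0200)
angular accel α = (0.0000, -0.1714, 1.7500)
new body rate ω' = (-1.0000, 0.9914, 1.2875)
2q̇ = q⊗(0,ω) = (1.0000000, 0.0000000, -1.2000000, 1.0000000)
q' = normalize(q + ½dt·q⊗(0,ω)) = (0.0250, 0.9989, -0.0300, 0.0250)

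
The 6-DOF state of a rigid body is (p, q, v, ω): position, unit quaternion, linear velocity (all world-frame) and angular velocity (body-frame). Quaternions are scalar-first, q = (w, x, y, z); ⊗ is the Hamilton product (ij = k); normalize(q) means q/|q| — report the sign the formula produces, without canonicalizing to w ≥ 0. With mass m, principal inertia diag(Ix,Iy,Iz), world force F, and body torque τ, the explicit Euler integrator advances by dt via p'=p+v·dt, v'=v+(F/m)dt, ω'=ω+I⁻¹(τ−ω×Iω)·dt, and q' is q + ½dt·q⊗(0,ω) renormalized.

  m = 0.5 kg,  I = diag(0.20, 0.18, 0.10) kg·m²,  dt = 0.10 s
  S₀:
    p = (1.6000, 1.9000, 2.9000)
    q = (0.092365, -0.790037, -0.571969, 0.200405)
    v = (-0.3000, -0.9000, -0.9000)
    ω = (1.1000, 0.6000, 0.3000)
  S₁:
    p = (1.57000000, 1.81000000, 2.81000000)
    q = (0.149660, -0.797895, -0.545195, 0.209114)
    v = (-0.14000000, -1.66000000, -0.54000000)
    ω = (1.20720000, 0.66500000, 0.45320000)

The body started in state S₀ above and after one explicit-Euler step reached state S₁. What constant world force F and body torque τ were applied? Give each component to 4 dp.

F = (0.8000, -3.8000, 1.8000)
τ = (0.2000, 0.1500, 0.1400)

velocity change Δv = (0.16000000, -0.76000000, 0.36000000)
applied force F = (0.8000, -3.8000, 1.8000)
ω₁ − ω₀ = (0.10720000, 0.06500000, 0.15320000)
I·α + gyro = (0.2000, 0.1500, 0.1400)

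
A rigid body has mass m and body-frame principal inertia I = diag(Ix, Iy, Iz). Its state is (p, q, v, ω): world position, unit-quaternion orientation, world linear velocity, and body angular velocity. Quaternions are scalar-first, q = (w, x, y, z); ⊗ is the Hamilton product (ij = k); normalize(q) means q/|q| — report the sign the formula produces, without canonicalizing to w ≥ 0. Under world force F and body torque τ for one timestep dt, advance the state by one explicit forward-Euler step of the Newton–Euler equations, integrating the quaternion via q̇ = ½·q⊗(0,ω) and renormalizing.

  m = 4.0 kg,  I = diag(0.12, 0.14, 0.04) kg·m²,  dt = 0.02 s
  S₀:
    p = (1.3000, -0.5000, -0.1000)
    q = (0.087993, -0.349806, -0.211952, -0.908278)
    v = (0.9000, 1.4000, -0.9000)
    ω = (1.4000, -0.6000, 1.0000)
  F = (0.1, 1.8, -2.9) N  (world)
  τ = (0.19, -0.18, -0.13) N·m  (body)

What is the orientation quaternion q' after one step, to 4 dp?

Hamilton product q⊗(0,ω) = (1.2708352, -0.6337286, -0.9745790, 0.5946094)
q' = normalize(q + ½dt·q⊗(0,ω)) = (0.1007, -0.3561, -0.2217, -0.9022)

q' = (0.1007, -0.3561, -0.2217, -0.9022)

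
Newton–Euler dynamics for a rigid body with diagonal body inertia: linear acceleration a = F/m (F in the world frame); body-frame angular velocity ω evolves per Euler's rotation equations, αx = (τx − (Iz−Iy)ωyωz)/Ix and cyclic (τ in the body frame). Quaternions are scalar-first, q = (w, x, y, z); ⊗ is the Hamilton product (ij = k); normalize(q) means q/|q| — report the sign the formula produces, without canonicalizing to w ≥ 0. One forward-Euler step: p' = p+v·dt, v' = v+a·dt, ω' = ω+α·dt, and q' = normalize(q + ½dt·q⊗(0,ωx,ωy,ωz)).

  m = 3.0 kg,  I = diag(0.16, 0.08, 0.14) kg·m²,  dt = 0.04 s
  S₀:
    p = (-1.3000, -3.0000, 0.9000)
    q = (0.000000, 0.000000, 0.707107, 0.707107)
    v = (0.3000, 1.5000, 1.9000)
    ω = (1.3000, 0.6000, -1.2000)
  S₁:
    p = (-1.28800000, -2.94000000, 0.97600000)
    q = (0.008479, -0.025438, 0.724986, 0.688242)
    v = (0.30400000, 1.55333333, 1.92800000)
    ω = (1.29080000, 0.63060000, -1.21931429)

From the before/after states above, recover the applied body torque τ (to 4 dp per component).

Δω = ω₁−ω₀ = (-0.00920000, 0.03060000, -0.01931429)
precession coupling = (-0.0432, -0.0312, -0.0624)
applied torque τ = (-0.0800, 0.0300, -0.1300)

τ = (-0.0800, 0.0300, -0.1300)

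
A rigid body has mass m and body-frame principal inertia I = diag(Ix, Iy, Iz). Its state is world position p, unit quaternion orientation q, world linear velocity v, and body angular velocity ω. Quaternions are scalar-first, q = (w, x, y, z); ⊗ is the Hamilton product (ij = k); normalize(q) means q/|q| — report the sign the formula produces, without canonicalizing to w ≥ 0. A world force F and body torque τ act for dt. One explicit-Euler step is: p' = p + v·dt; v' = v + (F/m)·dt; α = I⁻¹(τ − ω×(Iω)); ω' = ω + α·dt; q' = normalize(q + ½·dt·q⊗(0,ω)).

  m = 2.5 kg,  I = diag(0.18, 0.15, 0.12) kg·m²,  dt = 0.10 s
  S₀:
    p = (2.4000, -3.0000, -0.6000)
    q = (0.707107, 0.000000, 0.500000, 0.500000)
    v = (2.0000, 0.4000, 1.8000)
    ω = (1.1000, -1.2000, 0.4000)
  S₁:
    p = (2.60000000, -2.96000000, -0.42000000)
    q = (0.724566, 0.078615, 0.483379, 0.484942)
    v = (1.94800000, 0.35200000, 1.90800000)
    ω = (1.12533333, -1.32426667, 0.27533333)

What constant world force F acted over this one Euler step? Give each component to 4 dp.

velocity change Δv = (-0.05200000, -0.04800000, 0.10800000)
m·(v₁−v₀)/dt = (-1.3000, -1.2000, 2.7000)

F = (-1.3000, -1.2000, 2.7000)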